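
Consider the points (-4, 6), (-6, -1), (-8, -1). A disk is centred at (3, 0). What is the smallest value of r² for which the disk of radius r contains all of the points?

The required radius is the distance from (3, 0) to the farthest point.
Squared distances: 85, 82, 122.
Maximum is 122, attained at (-8, -1).

122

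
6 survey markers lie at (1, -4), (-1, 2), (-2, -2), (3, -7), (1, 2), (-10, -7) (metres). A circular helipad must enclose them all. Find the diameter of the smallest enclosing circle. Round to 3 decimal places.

14.559

The minimum enclosing circle of a finite set is fixed by two of the points (as a diameter) or three (as a circumcircle).
The minimum enclosing circle is determined by three boundary points: (3, -7), (1, 2), (-10, -7).
Their circumcentre is (-3.5, -67/18) with r² = 8585/162.
The farthest remaining point (-1, 2) is at distance² 6317/162 ≤ 8585/162.
Diameter = 2r = 2√(8585/162) ≈ 14.559.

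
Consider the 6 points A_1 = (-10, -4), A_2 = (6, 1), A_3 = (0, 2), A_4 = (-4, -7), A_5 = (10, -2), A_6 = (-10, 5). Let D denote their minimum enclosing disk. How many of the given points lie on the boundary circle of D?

3

The minimum enclosing circle of a finite set is fixed by two of the points (as a diameter) or three (as a circumcircle).
The minimum enclosing circle is determined by three boundary points: A_1, A_5, A_6.
Their circumcentre is (-0.35, 0.5) with r² = 113.3725.
The farthest remaining point A_4 is at distance² 69.5725 ≤ 113.3725.
The points at distance exactly r from the centre are A_1, A_5, A_6 — 3 points.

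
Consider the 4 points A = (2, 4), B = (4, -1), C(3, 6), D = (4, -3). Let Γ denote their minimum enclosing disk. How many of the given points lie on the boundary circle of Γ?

2

A smallest enclosing disk is always determined by at most three of the input points on its boundary.
The farthest pair is C–D with squared distance 82. The circle on this segment as diameter has centre (3.5, 1.5) and r² = 82/4 = 20.5.
Check A: distance² to centre = 8.5 ≤ 20.5, so it lies inside.
All remaining points lie in this disk, and no smaller disk contains both endpoints, so this is the minimum enclosing circle.
The points at distance exactly r from the centre are C, D — 2 points.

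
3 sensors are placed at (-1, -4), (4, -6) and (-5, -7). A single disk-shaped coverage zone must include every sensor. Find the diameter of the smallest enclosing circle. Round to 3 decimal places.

9.055

Call the three points A, B, C in the order given.
Side lengths²: AB² = 29, AC² = 25, BC² = 82.
Since BC² = 82 ≥ 29 + 25 = 54, the angle opposite BC is not acute, so the smallest enclosing circle has BC as diameter.
Centre = midpoint of BC = (-0.5, -6.5), r² = 82/4 = 20.5.
Diameter = 2r = 2√(20.5) ≈ 9.055.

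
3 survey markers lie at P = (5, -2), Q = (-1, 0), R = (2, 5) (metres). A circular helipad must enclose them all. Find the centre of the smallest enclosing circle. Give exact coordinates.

Side lengths²: PQ² = 40, PR² = 58, QR² = 34.
Since PR² = 58 < 40 + 34 = 74, the triangle is acute, so the smallest enclosing circle is the circumcircle.
Circumcentre = (49/18, 7/6), r² = 2465/162.
Centre = (49/18, 7/6).

(49/18, 7/6)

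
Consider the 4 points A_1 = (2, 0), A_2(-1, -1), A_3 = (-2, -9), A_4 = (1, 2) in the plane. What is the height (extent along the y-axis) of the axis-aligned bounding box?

11

max y = 2, min y = -9, so height = 11.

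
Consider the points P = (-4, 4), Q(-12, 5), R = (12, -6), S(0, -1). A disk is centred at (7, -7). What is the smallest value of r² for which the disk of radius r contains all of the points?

505

The required radius is the distance from (7, -7) to the farthest point.
Squared distances: 242, 505, 26, 85.
Maximum is 505, attained at Q.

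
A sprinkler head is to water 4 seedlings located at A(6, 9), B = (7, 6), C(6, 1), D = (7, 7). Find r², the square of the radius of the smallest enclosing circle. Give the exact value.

16

The farthest pair is A–C with squared distance 64. The circle on this segment as diameter has centre (6, 5) and r² = 64/4 = 16.
Check B: distance² to centre = 2 ≤ 16, so it lies inside.
All remaining points lie in this disk, and no smaller disk contains both endpoints, so this is the minimum enclosing circle.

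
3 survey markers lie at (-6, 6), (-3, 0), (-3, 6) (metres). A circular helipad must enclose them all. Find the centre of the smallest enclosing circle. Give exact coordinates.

Call the three points A, B, C in the order given.
Side lengths²: AB² = 45, AC² = 9, BC² = 36.
Since AB² = 45 ≥ 36 + 9 = 45, the angle opposite AB is not acute, so the smallest enclosing circle has AB as diameter.
Centre = midpoint of AB = (-4.5, 3), r² = 45/4 = 11.25.
Centre = (-4.5, 3).

(-4.5, 3)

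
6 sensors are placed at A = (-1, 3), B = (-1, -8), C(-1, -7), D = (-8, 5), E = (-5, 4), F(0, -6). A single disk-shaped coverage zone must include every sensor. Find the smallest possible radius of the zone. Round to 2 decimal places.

7.38

By Welzl's lemma the MEC is supported by two points (diametrically opposite) or three points (on a circumcircle).
The farthest pair is B–D with squared distance 218. The circle on this segment as diameter has centre (-4.5, -1.5) and r² = 218/4 = 54.5.
Check A: distance² to centre = 32.5 ≤ 54.5, so it lies inside.
All remaining points lie in this disk, and no smaller disk contains both endpoints, so this is the minimum enclosing circle.
r = √(54.5) ≈ 7.38.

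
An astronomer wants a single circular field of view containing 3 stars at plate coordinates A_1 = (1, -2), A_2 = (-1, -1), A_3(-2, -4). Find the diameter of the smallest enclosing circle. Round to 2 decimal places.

3.64

Side lengths²: A_1A_2² = 5, A_1A_3² = 13, A_2A_3² = 10.
Since A_1A_3² = 13 < 10 + 5 = 15, the triangle is acute, so the smallest enclosing circle is the circumcircle.
Circumcentre = (-9/14, -39/14), r² = 325/98.
Diameter = 2r = 2√(325/98) ≈ 3.64.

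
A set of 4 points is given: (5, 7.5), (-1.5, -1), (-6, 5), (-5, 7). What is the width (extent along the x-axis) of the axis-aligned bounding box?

max x = 5, min x = -6, so width = 11.

11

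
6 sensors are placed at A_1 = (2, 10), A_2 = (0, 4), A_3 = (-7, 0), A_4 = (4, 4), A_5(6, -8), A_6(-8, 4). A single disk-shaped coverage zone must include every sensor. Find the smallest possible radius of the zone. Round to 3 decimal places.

The minimum enclosing circle is determined by three boundary points: A_1, A_5, A_6.
Their circumcentre is (1, 1/3) with r² = 850/9.
The farthest remaining point A_3 is at distance² 577/9 ≤ 850/9.
r = √(850/9) ≈ 9.718.

9.718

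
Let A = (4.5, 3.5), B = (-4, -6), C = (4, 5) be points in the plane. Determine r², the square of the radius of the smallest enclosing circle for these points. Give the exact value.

46.25

Side lengths²: AB² = 162.5, AC² = 2.5, BC² = 185.
Since BC² = 185 ≥ 162.5 + 2.5 = 165, the angle opposite BC is not acute, so the smallest enclosing circle has BC as diameter.
Centre = midpoint of BC = (0, -0.5), r² = 185/4 = 46.25.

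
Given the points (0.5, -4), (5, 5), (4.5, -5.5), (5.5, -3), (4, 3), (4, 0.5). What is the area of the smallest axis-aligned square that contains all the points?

The bounding box has width 5 and height 10.5.
An axis-aligned square enclosing the set must have side ≥ max(width, height).
So the minimum side is max(5, 10.5) = 10.5.
Area = 10.5² = 110.25.

110.25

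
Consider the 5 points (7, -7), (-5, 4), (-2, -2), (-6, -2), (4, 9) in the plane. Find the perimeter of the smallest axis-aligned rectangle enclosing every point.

58

Width = max x − min x = 7 − (-6) = 13.
Height = max y − min y = 9 − (-7) = 16.
Perimeter = 2(13 + 16) = 58.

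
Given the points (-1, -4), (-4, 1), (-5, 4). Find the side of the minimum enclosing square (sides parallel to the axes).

8

The bounding box has width 4 and height 8.
An axis-aligned square enclosing the set must have side ≥ max(width, height).
So the minimum side is max(4, 8) = 8.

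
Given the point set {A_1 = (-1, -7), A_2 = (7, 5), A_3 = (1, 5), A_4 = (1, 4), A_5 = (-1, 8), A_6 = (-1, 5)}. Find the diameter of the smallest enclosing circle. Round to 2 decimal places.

15.40

The minimum enclosing circle is determined by three boundary points: A_1, A_2, A_5.
Their circumcentre is (0.75, 0.5) with r² = 59.3125.
The farthest remaining point A_6 is at distance² 23.3125 ≤ 59.3125.
Diameter = 2r = 2√(59.3125) ≈ 15.40.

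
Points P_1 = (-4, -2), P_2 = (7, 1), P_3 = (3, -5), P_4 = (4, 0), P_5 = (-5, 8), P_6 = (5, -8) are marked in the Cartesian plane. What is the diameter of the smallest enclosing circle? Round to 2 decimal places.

The farthest pair is P_5–P_6 with squared distance 356. The circle on this segment as diameter has centre (0, 0) and r² = 356/4 = 89.
Check P_1: distance² to centre = 20 ≤ 89, so it lies inside.
All remaining points lie in this disk, and no smaller disk contains both endpoints, so this is the minimum enclosing circle.
Diameter = 2r = 2√89 ≈ 18.87.

18.87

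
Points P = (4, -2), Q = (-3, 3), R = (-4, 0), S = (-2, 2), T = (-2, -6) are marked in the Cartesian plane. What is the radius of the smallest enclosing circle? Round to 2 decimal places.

4.84

By Welzl's lemma the MEC is supported by two points (diametrically opposite) or three points (on a circumcircle).
The minimum enclosing circle is determined by three boundary points: P, Q, T.
Their circumcentre is (-23/29, -38/29) with r² = 19721/841.
The farthest remaining point S is at distance² 10441/841 ≤ 19721/841.
r = √(19721/841) ≈ 4.84.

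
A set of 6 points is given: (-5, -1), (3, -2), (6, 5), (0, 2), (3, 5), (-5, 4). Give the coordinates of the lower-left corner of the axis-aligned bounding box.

(-5, -2)

x-range [-5, 6], y-range [-2, 5].
The lower-left corner is (-5, -2).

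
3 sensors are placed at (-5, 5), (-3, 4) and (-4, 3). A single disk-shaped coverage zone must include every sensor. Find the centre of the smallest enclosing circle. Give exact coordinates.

Call the three points A, B, C in the order given.
Side lengths²: AB² = 5, AC² = 5, BC² = 2.
Since AC² = 5 < 5 + 2 = 7, the triangle is acute, so the smallest enclosing circle is the circumcircle.
Circumcentre = (-25/6, 25/6), r² = 25/18.
Centre = (-25/6, 25/6).

(-25/6, 25/6)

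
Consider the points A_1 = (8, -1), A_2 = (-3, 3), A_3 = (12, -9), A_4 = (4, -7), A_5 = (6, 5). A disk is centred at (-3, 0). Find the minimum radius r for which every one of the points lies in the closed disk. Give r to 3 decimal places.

17.493

The required radius is the distance from (-3, 0) to the farthest point.
Squared distances: 122, 9, 306, 98, 106.
Maximum is 306, attained at A_3.
r = √306 ≈ 17.493.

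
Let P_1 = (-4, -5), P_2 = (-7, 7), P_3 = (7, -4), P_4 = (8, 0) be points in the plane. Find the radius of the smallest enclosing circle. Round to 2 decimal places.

8.90

By Welzl's lemma the MEC is supported by two points (diametrically opposite) or three points (on a circumcircle).
The farthest pair is P_2–P_3 with squared distance 317. The circle on this segment as diameter has centre (0, 1.5) and r² = 317/4 = 79.25.
Check P_1: distance² to centre = 58.25 ≤ 79.25, so it lies inside.
All remaining points lie in this disk, and no smaller disk contains both endpoints, so this is the minimum enclosing circle.
r = √(79.25) ≈ 8.90.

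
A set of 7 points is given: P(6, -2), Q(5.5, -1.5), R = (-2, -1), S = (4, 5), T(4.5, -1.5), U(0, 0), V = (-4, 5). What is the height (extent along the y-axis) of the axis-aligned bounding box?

7

max y = 5, min y = -2, so height = 7.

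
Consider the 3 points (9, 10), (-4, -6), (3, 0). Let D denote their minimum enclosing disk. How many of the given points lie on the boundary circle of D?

2

Call the three points A, B, C in the order given.
Side lengths²: AB² = 425, AC² = 136, BC² = 85.
Since AB² = 425 ≥ 136 + 85 = 221, the angle opposite AB is not acute, so the smallest enclosing circle has AB as diameter.
Centre = midpoint of AB = (2.5, 2), r² = 425/4 = 106.25.
The points at distance exactly r from the centre are (9, 10), (-4, -6) — 2 points.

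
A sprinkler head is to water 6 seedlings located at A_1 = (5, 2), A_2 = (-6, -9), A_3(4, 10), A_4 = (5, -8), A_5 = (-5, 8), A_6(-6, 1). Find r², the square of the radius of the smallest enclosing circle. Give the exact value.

115.25

A smallest enclosing disk is always determined by at most three of the input points on its boundary.
The farthest pair is A_2–A_3 with squared distance 461. The circle on this segment as diameter has centre (-1, 0.5) and r² = 461/4 = 115.25.
Check A_1: distance² to centre = 38.25 ≤ 115.25, so it lies inside.
All remaining points lie in this disk, and no smaller disk contains both endpoints, so this is the minimum enclosing circle.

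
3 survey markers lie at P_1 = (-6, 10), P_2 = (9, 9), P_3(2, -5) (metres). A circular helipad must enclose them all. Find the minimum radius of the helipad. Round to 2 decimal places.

Side lengths²: P_1P_2² = 226, P_1P_3² = 289, P_2P_3² = 245.
Since P_1P_3² = 289 < 245 + 226 = 471, the triangle is acute, so the smallest enclosing circle is the circumcircle.
Circumcentre = (71/62, 259/62), r² = 163285/1922.
r = √(163285/1922) ≈ 9.22.

9.22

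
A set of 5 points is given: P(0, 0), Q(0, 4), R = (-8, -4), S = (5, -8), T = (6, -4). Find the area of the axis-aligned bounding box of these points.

x ranges over [-8, 6], width 14.
y ranges over [-8, 4], height 12.
Area = 14 × 12 = 168.

168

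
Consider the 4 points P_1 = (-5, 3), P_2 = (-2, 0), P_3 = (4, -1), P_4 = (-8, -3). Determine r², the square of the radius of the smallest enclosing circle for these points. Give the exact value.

A smallest enclosing disk is always determined by at most three of the input points on its boundary.
The farthest pair is P_3–P_4 with squared distance 148. The circle on this segment as diameter has centre (-2, -2) and r² = 148/4 = 37.
Check P_1: distance² to centre = 34 ≤ 37, so it lies inside.
All remaining points lie in this disk, and no smaller disk contains both endpoints, so this is the minimum enclosing circle.

37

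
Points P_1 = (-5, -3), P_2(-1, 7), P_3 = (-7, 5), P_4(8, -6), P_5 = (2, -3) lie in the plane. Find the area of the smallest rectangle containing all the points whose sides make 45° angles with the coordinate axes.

In coordinates u = x + y, v = x − y the rectangle is axis-aligned; the map (x,y)→(u,v) scales areas by 2.
u-values: -8, 6, -2, 2, -1; range = 6 − (-8) = 14.
v-values: -2, -8, -12, 14, 5; range = 14 − (-12) = 26.
Area = (14 × 26) / 2 = 182.

182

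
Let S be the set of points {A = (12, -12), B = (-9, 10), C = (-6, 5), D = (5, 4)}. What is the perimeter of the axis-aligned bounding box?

Width = max x − min x = 12 − (-9) = 21.
Height = max y − min y = 10 − (-12) = 22.
Perimeter = 2(21 + 22) = 86.

86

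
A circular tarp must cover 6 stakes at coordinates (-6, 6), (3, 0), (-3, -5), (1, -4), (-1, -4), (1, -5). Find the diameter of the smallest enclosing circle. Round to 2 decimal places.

13.04

The minimum enclosing circle of a finite set is fixed by two of the points (as a diameter) or three (as a circumcircle).
The farthest pair is (-6, 6)–(1, -5) with squared distance 170. The circle on this segment as diameter has centre (-2.5, 0.5) and r² = 170/4 = 42.5.
Check (3, 0): distance² to centre = 30.5 ≤ 42.5, so it lies inside.
All remaining points lie in this disk, and no smaller disk contains both endpoints, so this is the minimum enclosing circle.
Diameter = 2r = 2√(42.5) ≈ 13.04.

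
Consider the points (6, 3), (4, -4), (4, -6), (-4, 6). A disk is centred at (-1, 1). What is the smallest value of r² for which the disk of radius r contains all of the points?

74

The required radius is the distance from (-1, 1) to the farthest point.
Squared distances: 53, 50, 74, 34.
Maximum is 74, attained at (4, -6).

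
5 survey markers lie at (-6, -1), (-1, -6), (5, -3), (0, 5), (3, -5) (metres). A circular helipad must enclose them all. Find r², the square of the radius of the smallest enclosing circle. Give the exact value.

11125/338

By Welzl's lemma the MEC is supported by two points (diametrically opposite) or three points (on a circumcircle).
The minimum enclosing circle is determined by three boundary points: (-6, -1), (5, -3), (0, 5).
Their circumcentre is (-7/26, -19/26) with r² = 11125/338.
The farthest remaining point (3, -5) is at distance² 9773/338 ≤ 11125/338.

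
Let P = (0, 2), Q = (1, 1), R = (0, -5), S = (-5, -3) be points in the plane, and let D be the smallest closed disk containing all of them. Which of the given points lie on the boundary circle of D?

P, R, S

The minimum enclosing circle of a finite set is fixed by two of the points (as a diameter) or three (as a circumcircle).
The minimum enclosing circle is determined by three boundary points: P, R, S.
Their circumcentre is (-1.5, -1.5) with r² = 14.5.
The farthest remaining point Q is at distance² 12.5 ≤ 14.5.
The points at distance exactly r from the centre are P, R, S — 3 points.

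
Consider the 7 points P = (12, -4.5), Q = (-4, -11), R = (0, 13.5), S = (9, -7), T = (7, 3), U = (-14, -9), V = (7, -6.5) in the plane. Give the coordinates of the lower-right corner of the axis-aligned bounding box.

(12, -11)

x-range [-14, 12], y-range [-11, 13.5].
The lower-right corner is (12, -11).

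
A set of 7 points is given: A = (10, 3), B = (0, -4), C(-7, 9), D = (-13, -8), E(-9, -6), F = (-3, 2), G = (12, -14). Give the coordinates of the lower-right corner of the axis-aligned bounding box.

x-range [-13, 12], y-range [-14, 9].
The lower-right corner is (12, -14).

(12, -14)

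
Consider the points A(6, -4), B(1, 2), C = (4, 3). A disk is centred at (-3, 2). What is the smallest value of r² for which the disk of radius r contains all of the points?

117

The required radius is the distance from (-3, 2) to the farthest point.
Squared distances: 117, 16, 50.
Maximum is 117, attained at A.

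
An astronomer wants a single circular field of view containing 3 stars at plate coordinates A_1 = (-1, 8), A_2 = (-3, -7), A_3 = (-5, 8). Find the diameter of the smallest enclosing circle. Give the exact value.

Side lengths²: A_1A_2² = 229, A_1A_3² = 16, A_2A_3² = 229.
Since A_2A_3² = 229 < 229 + 16 = 245, the triangle is acute, so the smallest enclosing circle is the circumcircle.
Circumcentre = (-3, 19/30), r² = 52441/900.
Diameter = 2r = 2√(52441/900) = 229/15.

229/15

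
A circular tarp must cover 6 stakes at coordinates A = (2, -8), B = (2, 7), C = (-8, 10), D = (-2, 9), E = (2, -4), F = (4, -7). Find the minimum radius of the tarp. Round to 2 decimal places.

A smallest enclosing disk is always determined by at most three of the input points on its boundary.
The farthest pair is C–F with squared distance 433. The circle on this segment as diameter has centre (-2, 1.5) and r² = 433/4 = 108.25.
Check A: distance² to centre = 106.25 ≤ 108.25, so it lies inside.
All remaining points lie in this disk, and no smaller disk contains both endpoints, so this is the minimum enclosing circle.
r = √(108.25) ≈ 10.40.

10.40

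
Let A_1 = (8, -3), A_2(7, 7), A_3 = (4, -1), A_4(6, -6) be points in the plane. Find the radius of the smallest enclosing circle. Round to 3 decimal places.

6.519

By Welzl's lemma the MEC is supported by two points (diametrically opposite) or three points (on a circumcircle).
The farthest pair is A_2–A_4 with squared distance 170. The circle on this segment as diameter has centre (6.5, 0.5) and r² = 170/4 = 42.5.
Check A_1: distance² to centre = 14.5 ≤ 42.5, so it lies inside.
All remaining points lie in this disk, and no smaller disk contains both endpoints, so this is the minimum enclosing circle.
r = √(42.5) ≈ 6.519.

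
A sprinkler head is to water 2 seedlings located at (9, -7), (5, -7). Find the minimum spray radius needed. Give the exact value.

2

The smallest circle enclosing two points has them as diameter endpoints.
Centre = midpoint = (7, -7); r² = |(9, -7)−(5, -7)|²/4 = 16/4 = 4.
r = √4 = 2.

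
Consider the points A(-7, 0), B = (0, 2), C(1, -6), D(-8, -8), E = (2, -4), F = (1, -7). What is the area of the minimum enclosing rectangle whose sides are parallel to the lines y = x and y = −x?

In coordinates u = x + y, v = x − y the rectangle is axis-aligned; the map (x,y)→(u,v) scales areas by 2.
u-values: -7, 2, -5, -16, -2, -6; range = 2 − (-16) = 18.
v-values: -7, -2, 7, 0, 6, 8; range = 8 − (-7) = 15.
Area = (18 × 15) / 2 = 135.

135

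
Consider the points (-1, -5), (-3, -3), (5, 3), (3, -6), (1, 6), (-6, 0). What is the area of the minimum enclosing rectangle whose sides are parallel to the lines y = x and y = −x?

105

In coordinates u = x + y, v = x − y the rectangle is axis-aligned; the map (x,y)→(u,v) scales areas by 2.
u-values: -6, -6, 8, -3, 7, -6; range = 8 − (-6) = 14.
v-values: 4, 0, 2, 9, -5, -6; range = 9 − (-6) = 15.
Area = (14 × 15) / 2 = 105.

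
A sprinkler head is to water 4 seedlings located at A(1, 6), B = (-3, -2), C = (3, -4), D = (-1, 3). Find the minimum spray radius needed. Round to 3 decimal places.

The minimum enclosing circle is determined by three boundary points: A, B, C.
Their circumcentre is (9/7, 6/7) with r² = 1300/49.
The farthest remaining point D is at distance² 481/49 ≤ 1300/49.
r = √(1300/49) ≈ 5.151.

5.151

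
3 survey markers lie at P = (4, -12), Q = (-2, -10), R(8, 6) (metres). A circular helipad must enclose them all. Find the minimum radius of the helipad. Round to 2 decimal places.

9.48

Side lengths²: PQ² = 40, PR² = 340, QR² = 356.
Since QR² = 356 < 340 + 40 = 380, the triangle is acute, so the smallest enclosing circle is the circumcircle.
Circumcentre = (111/29, -73/29), r² = 75650/841.
r = √(75650/841) ≈ 9.48.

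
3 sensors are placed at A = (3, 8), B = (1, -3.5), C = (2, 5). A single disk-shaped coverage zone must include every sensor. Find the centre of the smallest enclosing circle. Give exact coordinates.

(2, 2.25)

Side lengths²: AB² = 136.25, AC² = 10, BC² = 73.25.
Since AB² = 136.25 ≥ 73.25 + 10 = 83.25, the angle opposite AB is not acute, so the smallest enclosing circle has AB as diameter.
Centre = midpoint of AB = (2, 2.25), r² = 136.25/4 = 34.0625.
Centre = (2, 2.25).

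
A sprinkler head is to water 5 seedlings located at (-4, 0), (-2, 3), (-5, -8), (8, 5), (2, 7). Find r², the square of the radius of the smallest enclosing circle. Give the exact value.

84.5

The farthest pair is (-5, -8)–(8, 5) with squared distance 338. The circle on this segment as diameter has centre (1.5, -1.5) and r² = 338/4 = 84.5.
Check (-4, 0): distance² to centre = 32.5 ≤ 84.5, so it lies inside.
All remaining points lie in this disk, and no smaller disk contains both endpoints, so this is the minimum enclosing circle.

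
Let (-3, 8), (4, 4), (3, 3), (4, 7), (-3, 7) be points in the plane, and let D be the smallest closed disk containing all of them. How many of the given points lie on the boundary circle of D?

A smallest enclosing disk is always determined by at most three of the input points on its boundary.
The farthest pair is (-3, 8)–(4, 4) with squared distance 65. The circle on this segment as diameter has centre (0.5, 6) and r² = 65/4 = 16.25.
Check (3, 3): distance² to centre = 15.25 ≤ 16.25, so it lies inside.
All remaining points lie in this disk, and no smaller disk contains both endpoints, so this is the minimum enclosing circle.
The points at distance exactly r from the centre are (-3, 8), (4, 4) — 2 points.

2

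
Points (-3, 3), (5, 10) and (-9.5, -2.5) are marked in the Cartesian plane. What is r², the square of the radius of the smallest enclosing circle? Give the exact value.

Call the three points A, B, C in the order given.
Side lengths²: AB² = 113, AC² = 72.5, BC² = 366.5.
Since BC² = 366.5 ≥ 113 + 72.5 = 185.5, the angle opposite BC is not acute, so the smallest enclosing circle has BC as diameter.
Centre = midpoint of BC = (-2.25, 3.75), r² = 366.5/4 = 91.625.

91.625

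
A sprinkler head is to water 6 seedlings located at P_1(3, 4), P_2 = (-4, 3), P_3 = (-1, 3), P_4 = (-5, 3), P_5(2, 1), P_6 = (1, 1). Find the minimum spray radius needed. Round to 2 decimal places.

A smallest enclosing disk is always determined by at most three of the input points on its boundary.
The farthest pair is P_1–P_4 with squared distance 65. The circle on this segment as diameter has centre (-1, 3.5) and r² = 65/4 = 16.25.
Check P_2: distance² to centre = 9.25 ≤ 16.25, so it lies inside.
All remaining points lie in this disk, and no smaller disk contains both endpoints, so this is the minimum enclosing circle.
r = √(16.25) ≈ 4.03.

4.03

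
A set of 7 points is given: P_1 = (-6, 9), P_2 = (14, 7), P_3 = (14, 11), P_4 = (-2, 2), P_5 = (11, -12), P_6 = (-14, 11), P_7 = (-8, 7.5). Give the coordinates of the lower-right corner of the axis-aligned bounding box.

(14, -12)

x-range [-14, 14], y-range [-12, 11].
The lower-right corner is (14, -12).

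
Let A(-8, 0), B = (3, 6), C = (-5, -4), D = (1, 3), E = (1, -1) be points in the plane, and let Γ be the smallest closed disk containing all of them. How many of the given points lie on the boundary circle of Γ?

The minimum enclosing circle of a finite set is fixed by two of the points (as a diameter) or three (as a circumcircle).
The minimum enclosing circle is determined by three boundary points: A, B, C.
Their circumcentre is (-107/62, 49/31) with r² = 160925/3844.
The farthest remaining point E is at distance² 54161/3844 ≤ 160925/3844.
The points at distance exactly r from the centre are A, B, C — 3 points.

3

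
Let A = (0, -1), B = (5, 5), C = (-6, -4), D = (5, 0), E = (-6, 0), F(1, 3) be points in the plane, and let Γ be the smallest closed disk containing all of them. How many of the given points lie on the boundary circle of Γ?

2

By Welzl's lemma the MEC is supported by two points (diametrically opposite) or three points (on a circumcircle).
The farthest pair is B–C with squared distance 202. The circle on this segment as diameter has centre (-0.5, 0.5) and r² = 202/4 = 50.5.
Check A: distance² to centre = 2.5 ≤ 50.5, so it lies inside.
All remaining points lie in this disk, and no smaller disk contains both endpoints, so this is the minimum enclosing circle.
The points at distance exactly r from the centre are B, C — 2 points.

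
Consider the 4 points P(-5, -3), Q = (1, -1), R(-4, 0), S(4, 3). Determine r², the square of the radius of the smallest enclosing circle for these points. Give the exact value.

The farthest pair is P–S with squared distance 117. The circle on this segment as diameter has centre (-0.5, 0) and r² = 117/4 = 29.25.
Check Q: distance² to centre = 3.25 ≤ 29.25, so it lies inside.
All remaining points lie in this disk, and no smaller disk contains both endpoints, so this is the minimum enclosing circle.

29.25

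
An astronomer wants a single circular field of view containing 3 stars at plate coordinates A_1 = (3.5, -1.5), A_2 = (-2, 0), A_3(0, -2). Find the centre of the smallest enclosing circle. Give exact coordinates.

(0.75, -0.75)

Side lengths²: A_1A_2² = 32.5, A_1A_3² = 12.5, A_2A_3² = 8.
Since A_1A_2² = 32.5 ≥ 12.5 + 8 = 20.5, the angle opposite A_1A_2 is not acute, so the smallest enclosing circle has A_1A_2 as diameter.
Centre = midpoint of A_1A_2 = (0.75, -0.75), r² = 32.5/4 = 8.125.
Centre = (0.75, -0.75).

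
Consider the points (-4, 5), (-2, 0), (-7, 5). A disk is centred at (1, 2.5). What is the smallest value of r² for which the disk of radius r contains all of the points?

The required radius is the distance from (1, 2.5) to the farthest point.
Squared distances: 31.25, 15.25, 70.25.
Maximum is 70.25, attained at (-7, 5).

70.25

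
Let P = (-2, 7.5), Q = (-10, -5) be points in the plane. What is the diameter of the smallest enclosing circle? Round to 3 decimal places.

The smallest circle enclosing two points has them as diameter endpoints.
Centre = midpoint = (-6, 1.25); r² = |PQ|²/4 = 220.25/4 = 55.0625.
Diameter = 2r = 2√(55.0625) ≈ 14.841.

14.841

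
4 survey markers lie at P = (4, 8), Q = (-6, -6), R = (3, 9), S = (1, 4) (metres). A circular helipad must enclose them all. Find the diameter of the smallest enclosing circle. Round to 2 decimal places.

The minimum enclosing circle of a finite set is fixed by two of the points (as a diameter) or three (as a circumcircle).
The farthest pair is Q–R with squared distance 306. The circle on this segment as diameter has centre (-1.5, 1.5) and r² = 306/4 = 76.5.
Check P: distance² to centre = 72.5 ≤ 76.5, so it lies inside.
All remaining points lie in this disk, and no smaller disk contains both endpoints, so this is the minimum enclosing circle.
Diameter = 2r = 2√(76.5) ≈ 17.49.

17.49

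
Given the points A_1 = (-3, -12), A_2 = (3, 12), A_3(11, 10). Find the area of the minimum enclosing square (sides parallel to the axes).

The bounding box has width 14 and height 24.
An axis-aligned square enclosing the set must have side ≥ max(width, height).
So the minimum side is max(14, 24) = 24.
Area = 24² = 576.

576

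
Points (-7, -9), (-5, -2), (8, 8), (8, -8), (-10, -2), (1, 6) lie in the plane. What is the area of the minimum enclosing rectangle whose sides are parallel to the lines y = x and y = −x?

384

In coordinates u = x + y, v = x − y the rectangle is axis-aligned; the map (x,y)→(u,v) scales areas by 2.
u-values: -16, -7, 16, 0, -12, 7; range = 16 − (-16) = 32.
v-values: 2, -3, 0, 16, -8, -5; range = 16 − (-8) = 24.
Area = (32 × 24) / 2 = 384.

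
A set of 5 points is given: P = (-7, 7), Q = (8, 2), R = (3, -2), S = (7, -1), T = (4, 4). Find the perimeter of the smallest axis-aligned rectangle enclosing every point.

48

Width = max x − min x = 8 − (-7) = 15.
Height = max y − min y = 7 − (-2) = 9.
Perimeter = 2(15 + 9) = 48.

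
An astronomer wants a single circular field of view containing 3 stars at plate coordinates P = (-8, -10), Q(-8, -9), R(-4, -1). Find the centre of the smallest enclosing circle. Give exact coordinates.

Side lengths²: PQ² = 1, PR² = 97, QR² = 80.
Since PR² = 97 ≥ 80 + 1 = 81, the angle opposite PR is not acute, so the smallest enclosing circle has PR as diameter.
Centre = midpoint of PR = (-6, -5.5), r² = 97/4 = 24.25.
Centre = (-6, -5.5).

(-6, -5.5)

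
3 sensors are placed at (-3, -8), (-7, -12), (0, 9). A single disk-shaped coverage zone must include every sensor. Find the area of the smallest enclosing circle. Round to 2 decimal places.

384.85

Call the three points A, B, C in the order given.
Side lengths²: AB² = 32, AC² = 298, BC² = 490.
Since BC² = 490 ≥ 298 + 32 = 330, the angle opposite BC is not acute, so the smallest enclosing circle has BC as diameter.
Centre = midpoint of BC = (-3.5, -1.5), r² = 490/4 = 122.5.
Area = π·r² = π·122.5 ≈ 384.85.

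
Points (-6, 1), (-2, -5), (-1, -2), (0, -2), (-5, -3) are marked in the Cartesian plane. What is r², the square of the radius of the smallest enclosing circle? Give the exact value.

The minimum enclosing circle of a finite set is fixed by two of the points (as a diameter) or three (as a circumcircle).
The minimum enclosing circle is determined by three boundary points: (-6, 1), (-2, -5), (0, -2).
Their circumcentre is (-3.625, -1.75) with r² = 13.203125.
The farthest remaining point (-1, -2) is at distance² 6.953125 ≤ 13.203125.

13.203125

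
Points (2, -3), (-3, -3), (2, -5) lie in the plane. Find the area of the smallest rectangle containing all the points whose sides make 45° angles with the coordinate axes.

In coordinates u = x + y, v = x − y the rectangle is axis-aligned; the map (x,y)→(u,v) scales areas by 2.
u-values: -1, -6, -3; range = -1 − (-6) = 5.
v-values: 5, 0, 7; range = 7 − 0 = 7.
Area = (5 × 7) / 2 = 17.5.

17.5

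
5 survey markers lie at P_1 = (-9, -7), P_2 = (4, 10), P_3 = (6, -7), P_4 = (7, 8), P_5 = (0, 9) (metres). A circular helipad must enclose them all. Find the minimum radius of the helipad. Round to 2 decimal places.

10.97

The minimum enclosing circle of a finite set is fixed by two of the points (as a diameter) or three (as a circumcircle).
The farthest pair is P_1–P_4 with squared distance 481. The circle on this segment as diameter has centre (-1, 0.5) and r² = 481/4 = 120.25.
Check P_2: distance² to centre = 115.25 ≤ 120.25, so it lies inside.
All remaining points lie in this disk, and no smaller disk contains both endpoints, so this is the minimum enclosing circle.
r = √(120.25) ≈ 10.97.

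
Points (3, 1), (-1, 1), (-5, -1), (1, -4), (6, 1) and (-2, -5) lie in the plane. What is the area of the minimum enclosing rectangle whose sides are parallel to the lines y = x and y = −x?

In coordinates u = x + y, v = x − y the rectangle is axis-aligned; the map (x,y)→(u,v) scales areas by 2.
u-values: 4, 0, -6, -3, 7, -7; range = 7 − (-7) = 14.
v-values: 2, -2, -4, 5, 5, 3; range = 5 − (-4) = 9.
Area = (14 × 9) / 2 = 63.

63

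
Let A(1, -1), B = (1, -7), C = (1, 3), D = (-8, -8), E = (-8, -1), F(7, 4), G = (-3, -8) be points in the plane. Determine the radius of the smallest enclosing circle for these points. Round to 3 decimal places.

The minimum enclosing circle of a finite set is fixed by two of the points (as a diameter) or three (as a circumcircle).
The farthest pair is D–F with squared distance 369. The circle on this segment as diameter has centre (-0.5, -2) and r² = 369/4 = 92.25.
Check A: distance² to centre = 3.25 ≤ 92.25, so it lies inside.
All remaining points lie in this disk, and no smaller disk contains both endpoints, so this is the minimum enclosing circle.
r = √(92.25) ≈ 9.605.

9.605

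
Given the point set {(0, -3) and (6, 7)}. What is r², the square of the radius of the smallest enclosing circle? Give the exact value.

34

The smallest circle enclosing two points has them as diameter endpoints.
Centre = midpoint = (3, 2); r² = |(0, -3)−(6, 7)|²/4 = 136/4 = 34.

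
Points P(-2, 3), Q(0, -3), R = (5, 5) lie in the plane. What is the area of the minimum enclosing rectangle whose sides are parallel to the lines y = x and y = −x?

52

In coordinates u = x + y, v = x − y the rectangle is axis-aligned; the map (x,y)→(u,v) scales areas by 2.
u-values: 1, -3, 10; range = 10 − (-3) = 13.
v-values: -5, 3, 0; range = 3 − (-5) = 8.
Area = (13 × 8) / 2 = 52.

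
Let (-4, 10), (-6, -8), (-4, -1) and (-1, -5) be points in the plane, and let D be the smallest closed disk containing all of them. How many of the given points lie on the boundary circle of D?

2

The minimum enclosing circle of a finite set is fixed by two of the points (as a diameter) or three (as a circumcircle).
The farthest pair is (-4, 10)–(-6, -8) with squared distance 328. The circle on this segment as diameter has centre (-5, 1) and r² = 328/4 = 82.
Check (-4, -1): distance² to centre = 5 ≤ 82, so it lies inside.
All remaining points lie in this disk, and no smaller disk contains both endpoints, so this is the minimum enclosing circle.
The points at distance exactly r from the centre are (-4, 10), (-6, -8) — 2 points.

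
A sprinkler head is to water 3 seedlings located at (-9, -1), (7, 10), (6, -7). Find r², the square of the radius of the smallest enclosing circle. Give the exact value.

Call the three points A, B, C in the order given.
Side lengths²: AB² = 377, AC² = 261, BC² = 290.
Since AB² = 377 < 290 + 261 = 551, the triangle is acute, so the smallest enclosing circle is the circumcircle.
Circumcentre = (5/6, 11/6), r² = 1885/18.

1885/18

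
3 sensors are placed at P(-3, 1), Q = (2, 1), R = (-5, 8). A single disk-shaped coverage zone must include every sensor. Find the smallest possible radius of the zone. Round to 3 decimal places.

4.950

Side lengths²: PQ² = 25, PR² = 53, QR² = 98.
Since QR² = 98 ≥ 53 + 25 = 78, the angle opposite QR is not acute, so the smallest enclosing circle has QR as diameter.
Centre = midpoint of QR = (-1.5, 4.5), r² = 98/4 = 24.5.
r = √(24.5) ≈ 4.950.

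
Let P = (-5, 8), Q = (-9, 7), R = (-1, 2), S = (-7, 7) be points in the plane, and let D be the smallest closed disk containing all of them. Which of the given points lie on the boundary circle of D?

Q, R

The minimum enclosing circle of a finite set is fixed by two of the points (as a diameter) or three (as a circumcircle).
The farthest pair is Q–R with squared distance 89. The circle on this segment as diameter has centre (-5, 4.5) and r² = 89/4 = 22.25.
Check P: distance² to centre = 12.25 ≤ 22.25, so it lies inside.
All remaining points lie in this disk, and no smaller disk contains both endpoints, so this is the minimum enclosing circle.
The points at distance exactly r from the centre are Q, R — 2 points.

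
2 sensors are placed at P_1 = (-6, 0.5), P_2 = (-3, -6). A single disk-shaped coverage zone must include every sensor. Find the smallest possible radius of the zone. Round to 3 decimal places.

The smallest circle enclosing two points has them as diameter endpoints.
Centre = midpoint = (-4.5, -2.75); r² = |P_1P_2|²/4 = 51.25/4 = 12.8125.
r = √(12.8125) ≈ 3.579.

3.579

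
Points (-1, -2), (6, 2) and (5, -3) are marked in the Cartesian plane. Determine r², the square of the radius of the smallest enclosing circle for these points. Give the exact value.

16.25

Call the three points A, B, C in the order given.
Side lengths²: AB² = 65, AC² = 37, BC² = 26.
Since AB² = 65 ≥ 37 + 26 = 63, the angle opposite AB is not acute, so the smallest enclosing circle has AB as diameter.
Centre = midpoint of AB = (2.5, 0), r² = 65/4 = 16.25.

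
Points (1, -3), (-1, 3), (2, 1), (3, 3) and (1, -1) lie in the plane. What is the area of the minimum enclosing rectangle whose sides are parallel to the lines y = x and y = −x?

In coordinates u = x + y, v = x − y the rectangle is axis-aligned; the map (x,y)→(u,v) scales areas by 2.
u-values: -2, 2, 3, 6, 0; range = 6 − (-2) = 8.
v-values: 4, -4, 1, 0, 2; range = 4 − (-4) = 8.
Area = (8 × 8) / 2 = 32.

32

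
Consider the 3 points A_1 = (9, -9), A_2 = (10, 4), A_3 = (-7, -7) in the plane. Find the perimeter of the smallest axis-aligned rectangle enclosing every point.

Width = max x − min x = 10 − (-7) = 17.
Height = max y − min y = 4 − (-9) = 13.
Perimeter = 2(17 + 13) = 60.

60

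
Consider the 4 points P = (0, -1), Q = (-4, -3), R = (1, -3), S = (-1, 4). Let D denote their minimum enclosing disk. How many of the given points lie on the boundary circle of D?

3

The minimum enclosing circle of a finite set is fixed by two of the points (as a diameter) or three (as a circumcircle).
The minimum enclosing circle is determined by three boundary points: Q, R, S.
Their circumcentre is (-1.5, 1/14) with r² = 1537/98.
The farthest remaining point P is at distance² 333/98 ≤ 1537/98.
The points at distance exactly r from the centre are Q, R, S — 3 points.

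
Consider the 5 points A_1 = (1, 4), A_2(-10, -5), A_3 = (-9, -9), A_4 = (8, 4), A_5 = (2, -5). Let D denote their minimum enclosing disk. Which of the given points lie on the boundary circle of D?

A_3, A_4

The farthest pair is A_3–A_4 with squared distance 458. The circle on this segment as diameter has centre (-0.5, -2.5) and r² = 458/4 = 114.5.
Check A_1: distance² to centre = 44.5 ≤ 114.5, so it lies inside.
All remaining points lie in this disk, and no smaller disk contains both endpoints, so this is the minimum enclosing circle.
The points at distance exactly r from the centre are A_3, A_4 — 2 points.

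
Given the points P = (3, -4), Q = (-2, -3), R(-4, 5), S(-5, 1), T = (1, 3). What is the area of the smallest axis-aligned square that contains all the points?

The bounding box has width 8 and height 9.
An axis-aligned square enclosing the set must have side ≥ max(width, height).
So the minimum side is max(8, 9) = 9.
Area = 9² = 81.

81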